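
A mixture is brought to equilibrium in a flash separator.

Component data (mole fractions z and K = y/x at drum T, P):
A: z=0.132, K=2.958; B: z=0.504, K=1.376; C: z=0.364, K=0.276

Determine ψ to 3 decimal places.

Let ψ = V/F and solve Σ zᵢ(Kᵢ−1)/(1+ψ(Kᵢ−1)) = 0.
Feasibility: ΣzᵢKᵢ = 1.184, Σzᵢ/Kᵢ = 1.730 — both > 1, two phases present.
Newton iteration, ψ⁰ = 0.69:
  ψ = 0.690: g = -0.2662, g' = -0.898 → ψ = 0.394
  ψ = 0.394: g = -0.0576, g' = -0.589 → ψ = 0.296
  ψ = 0.296: g = -0.0012, g' = -0.570 → ψ = 0.294
Converged at ψ = 0.294.

ψ = 0.294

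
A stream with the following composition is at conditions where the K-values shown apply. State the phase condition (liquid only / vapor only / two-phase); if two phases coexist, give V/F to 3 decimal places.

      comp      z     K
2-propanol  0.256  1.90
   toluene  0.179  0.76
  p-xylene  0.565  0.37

liquid only

ΣzᵢKᵢ = 0.831; Σzᵢ/Kᵢ = 1.897.
Since ΣzᵢKᵢ < 1 the mixture is below its bubble point — single liquid phase.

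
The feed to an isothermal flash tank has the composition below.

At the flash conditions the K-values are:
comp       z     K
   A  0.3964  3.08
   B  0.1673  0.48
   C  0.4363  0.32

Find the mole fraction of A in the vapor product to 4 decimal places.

y_A = 0.7228

Newton–Raphson from β = 0.4:
  β = 0.4000: g = -0.06732, g' = -0.9638 → β = 0.3302
  β = 0.3302: g = 0.00122, g' = -1.0042 → β = 0.3314
Converged at β = 0.3314.
Compositions from xᵢ = zᵢ/(1+β(Kᵢ−1)), yᵢ = Kᵢxᵢ:
  A: x = 0.2347, y = 0.7228
  B: x = 0.2021, y = 0.0970
  C: x = 0.5632, y = 0.1802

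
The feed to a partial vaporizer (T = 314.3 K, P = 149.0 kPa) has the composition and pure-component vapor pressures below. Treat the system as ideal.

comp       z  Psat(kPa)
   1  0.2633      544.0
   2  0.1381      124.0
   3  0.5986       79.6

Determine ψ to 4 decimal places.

Raoult's law: Kᵢ = Pᵢˢᵃᵗ/P = Pᵢˢᵃᵗ/149.0.
  K_1 = 544.0/149.0 = 3.651007, K_2 = 124.0/149.0 = 0.832215, K_3 = 79.6/149.0 = 0.534228
Newton iteration, ψ⁰ = 0.5:
  ψ = 0.5000: g = -0.08859, g' = -0.5675 → ψ = 0.3439
  ψ = 0.3439: g = 0.00856, g' = -0.6949 → ψ = 0.3562
  ψ = 0.3562: g = 0.00009, g' = -0.6806 → ψ = 0.3563
Converged at ψ = 0.3563.

ψ = 0.3563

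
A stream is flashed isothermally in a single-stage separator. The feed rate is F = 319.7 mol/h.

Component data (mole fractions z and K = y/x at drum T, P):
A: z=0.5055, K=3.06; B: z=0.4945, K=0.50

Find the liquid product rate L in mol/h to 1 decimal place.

L = 73.2 mol/h

Rachford–Rice: g(ψ) = Σ zᵢ(Kᵢ−1)/(1+ψ(Kᵢ−1)) = 0.
Feasibility: ΣzᵢKᵢ = 1.7941, Σzᵢ/Kᵢ = 1.1542 — both > 1, two phases present.
Iterate (Newton) starting at ψ = 0.5:
  ψ = 0.5000: g = 0.18330, g' = -0.7403 → ψ = 0.7476
  ψ = 0.7476: g = 0.01512, g' = -0.6478 → ψ = 0.7709
Converged at ψ = 0.7710.
Then V = ψ·F = 0.7710·319.7 = 246.5 mol/h and L = F − V = 73.2 mol/h.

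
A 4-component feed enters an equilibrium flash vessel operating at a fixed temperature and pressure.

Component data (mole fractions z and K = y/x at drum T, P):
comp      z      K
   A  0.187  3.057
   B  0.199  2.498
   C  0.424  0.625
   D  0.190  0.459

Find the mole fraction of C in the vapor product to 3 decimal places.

Rachford–Rice: g(V/F) = Σ zᵢ(Kᵢ−1)/(1+V/F(Kᵢ−1)) = 0.
Check two-phase: ΣzᵢKᵢ = 1.421 > 1 and Σzᵢ/Kᵢ = 1.233 > 1, so g(0) = 0.421 > 0 and g(1) = -0.233 < 0.
Newton–Raphson from V/F = 0.55:
  V/F = 0.550: g = -0.0027, g' = -0.516 → V/F = 0.545
Converged at V/F = 0.545.
Compositions from xᵢ = zᵢ/(1+V/F(Kᵢ−1)), yᵢ = Kᵢxᵢ:
  A: x = 0.088, y = 0.270
  B: x = 0.110, y = 0.274
  C: x = 0.533, y = 0.333
  D: x = 0.269, y = 0.124

y_C = 0.333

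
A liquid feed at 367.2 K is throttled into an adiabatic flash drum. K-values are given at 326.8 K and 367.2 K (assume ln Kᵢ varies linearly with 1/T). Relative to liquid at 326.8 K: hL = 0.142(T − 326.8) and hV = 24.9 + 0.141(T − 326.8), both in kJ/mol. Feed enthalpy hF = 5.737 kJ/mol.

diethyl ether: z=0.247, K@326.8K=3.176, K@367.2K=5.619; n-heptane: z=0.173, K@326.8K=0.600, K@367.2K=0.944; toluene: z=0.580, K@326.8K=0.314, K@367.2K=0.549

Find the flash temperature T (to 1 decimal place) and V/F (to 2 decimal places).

T = 337.8 K, V/F = 0.17

Adiabatic flash: solve Rachford–Rice at each trial T, then check hF = ψ·hV(T) + (1−ψ)·hL(T).
  T = 326.8 K: K = (3.176, 0.600, 0.314), RR gives ψ = 0.052, H_out = 1.286 kJ/mol
  T = 367.2 K: K = (5.619, 0.944, 0.549), RR gives ψ = 0.496, H_out = 18.058 kJ/mol
  T = 347.0 K: K = (4.295, 0.763, 0.422), RR gives ψ = 0.260, H_out = 9.338 kJ/mol
  T = 336.9 K: K = (3.710, 0.679, 0.366), RR gives ψ = 0.159, H_out = 5.393 kJ/mol
  T = 341.9 K: K = (3.993, 0.720, 0.393), RR gives ψ = 0.209, H_out = 7.347 kJ/mol
  T = 339.4 K: K = (3.850, 0.699, 0.379), RR gives ψ = 0.184, H_out = 6.372 kJ/mol
  T = 338.1 K: K = (3.777, 0.689, 0.372), RR gives ψ = 0.171, H_out = 5.864 kJ/mol
Linear interpolation between T = 336.9 (H_out = 5.393) and T = 338.1 (H_out = 5.864) on hF = 5.737 gives T ≈ 337.8 K, at which ψ = 0.17.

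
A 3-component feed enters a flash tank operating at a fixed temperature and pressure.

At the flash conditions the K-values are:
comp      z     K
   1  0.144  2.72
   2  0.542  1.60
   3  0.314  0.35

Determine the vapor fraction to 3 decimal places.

Newton–Raphson from ψ = 0.5:
  ψ = 0.500: g = 0.0809, g' = -0.530 → ψ = 0.653
  ψ = 0.653: g = -0.0042, g' = -0.596 → ψ = 0.646
Converged at ψ = 0.646.

ψ = 0.646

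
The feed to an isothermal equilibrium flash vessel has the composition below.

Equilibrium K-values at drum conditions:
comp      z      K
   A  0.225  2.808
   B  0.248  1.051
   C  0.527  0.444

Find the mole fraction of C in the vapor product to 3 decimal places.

y_C = 0.258

Material balance + equilibrium reduce to Σ zᵢ(Kᵢ−1)/(1+V/F(Kᵢ−1)) = 0.
Feasibility: ΣzᵢKᵢ = 1.126, Σzᵢ/Kᵢ = 1.503 — both > 1, two phases present.
Newton–Raphson from V/F = 0.5:
  V/F = 0.500: g = -0.1798, g' = -0.516 → V/F = 0.151
  V/F = 0.151: g = 0.0119, g' = -0.648 → V/F = 0.170
Converged at V/F = 0.170.
Compositions from xᵢ = zᵢ/(1+V/F(Kᵢ−1)), yᵢ = Kᵢxᵢ:
  A: x = 0.172, y = 0.483
  B: x = 0.246, y = 0.258
  C: x = 0.582, y = 0.258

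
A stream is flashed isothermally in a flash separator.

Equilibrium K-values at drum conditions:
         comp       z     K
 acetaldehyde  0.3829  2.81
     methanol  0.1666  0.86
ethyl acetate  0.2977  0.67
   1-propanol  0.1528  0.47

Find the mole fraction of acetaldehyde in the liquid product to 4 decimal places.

Let β = V/F and solve Σ zᵢ(Kᵢ−1)/(1+β(Kᵢ−1)) = 0.
g(0) = ΣzᵢKᵢ − 1 = 0.4905 and g(1) = 1 − Σzᵢ/Kᵢ = -0.0994, so a root lies in (0, 1).
Newton iteration, β⁰ = 0.5:
  β = 0.5000: g = 0.11089, g' = -0.4754 → β = 0.7333
  β = 0.7333: g = 0.00975, g' = -0.4069 → β = 0.7572
  β = 0.7572: g = 0.00003, g' = -0.4047 → β = 0.7573
Converged at β = 0.7573.
Compositions from xᵢ = zᵢ/(1+β(Kᵢ−1)), yᵢ = Kᵢxᵢ:
  acetaldehyde: x = 0.1615, y = 0.4539
  methanol: x = 0.1864, y = 0.1603
  ethyl acetate: x = 0.3969, y = 0.2659
  1-propanol: x = 0.2552, y = 0.1200

x_acetaldehyde = 0.1615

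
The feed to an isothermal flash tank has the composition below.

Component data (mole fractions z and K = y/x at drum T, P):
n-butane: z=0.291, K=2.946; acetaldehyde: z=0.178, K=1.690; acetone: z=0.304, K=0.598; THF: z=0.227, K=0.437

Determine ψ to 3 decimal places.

Newton–Raphson from ψ = 0.5:
  ψ = 0.500: g = 0.0475, g' = -0.546 → ψ = 0.587
  ψ = 0.587: g = 0.0009, g' = -0.528 → ψ = 0.589
Converged at ψ = 0.589.

ψ = 0.589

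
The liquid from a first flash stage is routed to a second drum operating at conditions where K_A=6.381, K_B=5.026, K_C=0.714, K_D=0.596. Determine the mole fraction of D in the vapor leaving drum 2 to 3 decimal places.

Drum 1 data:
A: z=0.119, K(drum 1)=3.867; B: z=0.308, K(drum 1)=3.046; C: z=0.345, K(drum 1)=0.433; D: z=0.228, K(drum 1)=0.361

y_D (drum 2) = 0.234

Drum 1:
Material balance + equilibrium reduce to Σ zᵢ(Kᵢ−1)/(1+ψ₁(Kᵢ−1)) = 0.
Feasibility: ΣzᵢKᵢ = 1.630, Σzᵢ/Kᵢ = 1.560 — both > 1, two phases present.
Newton iteration, ψ₁⁰ = 0.5:
  ψ₁ = 0.500: g = -0.0354, g' = -0.897 → ψ₁ = 0.461
Converged at ψ₁ = 0.461.
Drum-1 compositions:
  A: x = 0.051, y = 0.198
  B: x = 0.159, y = 0.483
  C: x = 0.467, y = 0.202
  D: x = 0.323, y = 0.117
Drum-2 feed = drum-1 liquid: z₂ = (0.0513, 0.1585, 0.4670, 0.3232).
Drum 2:
Newton–Raphson from ψ₂ = 0.5:
  ψ₂ = 0.500: g = -0.0329, g' = -0.527 → ψ₂ = 0.438
  ψ₂ = 0.438: g = 0.0021, g' = -0.597 → ψ₂ = 0.441
Converged at ψ₂ = 0.441.
  A: x = 0.015, y = 0.097
  B: x = 0.057, y = 0.287
  C: x = 0.534, y = 0.382
  D: x = 0.393, y = 0.234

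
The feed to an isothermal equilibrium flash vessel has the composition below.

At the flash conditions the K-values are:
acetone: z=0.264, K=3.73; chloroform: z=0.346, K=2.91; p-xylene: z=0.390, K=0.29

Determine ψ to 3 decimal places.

ψ = 0.684

Material balance + equilibrium reduce to Σ zᵢ(Kᵢ−1)/(1+ψ(Kᵢ−1)) = 0.
Feasibility: ΣzᵢKᵢ = 2.105, Σzᵢ/Kᵢ = 1.535 — both > 1, two phases present.
Newton iteration, ψ⁰ = 0.52:
  ψ = 0.520: g = 0.1905, g' = -1.148 → ψ = 0.686
  ψ = 0.686: g = -0.0028, g' = -1.222 → ψ = 0.684
Converged at ψ = 0.684.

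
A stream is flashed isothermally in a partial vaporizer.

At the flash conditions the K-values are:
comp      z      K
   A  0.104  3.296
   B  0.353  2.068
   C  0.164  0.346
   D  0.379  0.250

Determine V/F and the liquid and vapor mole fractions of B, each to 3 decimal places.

V/F = 0.218, x_B = 0.286, y_B = 0.592

Iterate (Newton) starting at V/F = 0.5:
  V/F = 0.500: g = -0.2572, g' = -0.991 → V/F = 0.240
  V/F = 0.240: g = -0.0201, g' = -0.899 → V/F = 0.218
Converged at V/F = 0.218.
Compositions from xᵢ = zᵢ/(1+V/F(Kᵢ−1)), yᵢ = Kᵢxᵢ:
  A: x = 0.069, y = 0.228
  B: x = 0.286, y = 0.592
  C: x = 0.191, y = 0.066
  D: x = 0.453, y = 0.113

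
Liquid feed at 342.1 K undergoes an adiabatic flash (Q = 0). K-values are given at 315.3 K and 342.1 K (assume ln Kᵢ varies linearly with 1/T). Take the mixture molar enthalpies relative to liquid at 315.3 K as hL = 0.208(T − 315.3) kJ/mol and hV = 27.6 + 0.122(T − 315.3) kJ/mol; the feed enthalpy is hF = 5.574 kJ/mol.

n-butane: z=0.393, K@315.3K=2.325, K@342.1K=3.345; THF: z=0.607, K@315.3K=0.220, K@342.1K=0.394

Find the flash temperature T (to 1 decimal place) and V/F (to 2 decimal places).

T = 322.7 K, V/F = 0.15

Adiabatic flash: solve Rachford–Rice at each trial T, then check hF = ψ·hV(T) + (1−ψ)·hL(T).
  T = 315.3 K: K = (2.325, 0.220), RR gives ψ = 0.046, H_out = 1.262 kJ/mol
  T = 342.1 K: K = (3.345, 0.394), RR gives ψ = 0.390, H_out = 15.431 kJ/mol
  T = 328.7 K: K = (2.810, 0.298), RR gives ψ = 0.224, H_out = 8.720 kJ/mol
  T = 322.0 K: K = (2.561, 0.257), RR gives ψ = 0.140, H_out = 5.175 kJ/mol
  T = 325.4 K: K = (2.685, 0.277), RR gives ψ = 0.184, H_out = 7.007 kJ/mol
  T = 323.7 K: K = (2.623, 0.267), RR gives ψ = 0.162, H_out = 6.101 kJ/mol
Linear interpolation between T = 322.0 (H_out = 5.175) and T = 323.7 (H_out = 6.101) on hF = 5.574 gives T ≈ 322.7 K, at which ψ = 0.15.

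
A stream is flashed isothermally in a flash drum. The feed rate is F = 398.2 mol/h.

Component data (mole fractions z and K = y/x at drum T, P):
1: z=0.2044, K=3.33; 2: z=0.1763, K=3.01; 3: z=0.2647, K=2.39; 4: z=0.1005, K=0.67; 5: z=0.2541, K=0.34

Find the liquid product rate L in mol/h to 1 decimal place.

L = 46.6 mol/h

Let ψ = V/F and solve Σ zᵢ(Kᵢ−1)/(1+ψ(Kᵢ−1)) = 0.
g(0) = ΣzᵢKᵢ − 1 = 0.9977 and g(1) = 1 − Σzᵢ/Kᵢ = -0.1281, so a root lies in (0, 1).
Iterate (Newton) starting at ψ = 0.51:
  ψ = 0.5100: g = 0.31525, g' = -0.8479 → ψ = 0.8818
  ψ = 0.8818: g = 0.00105, g' = -0.9701 → ψ = 0.8829
Converged at ψ = 0.8829.
Then V = ψ·F = 0.8829·398.2 = 351.6 mol/h and L = F − V = 46.6 mol/h.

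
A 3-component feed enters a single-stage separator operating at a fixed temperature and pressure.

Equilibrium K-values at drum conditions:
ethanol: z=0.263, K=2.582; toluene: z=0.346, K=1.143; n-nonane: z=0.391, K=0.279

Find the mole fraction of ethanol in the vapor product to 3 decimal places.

Newton–Raphson from β = 0.5:
  β = 0.500: g = -0.1623, g' = -0.708 → β = 0.271
  β = 0.271: g = -0.0114, g' = -0.643 → β = 0.253
Converged at β = 0.253.
Compositions from xᵢ = zᵢ/(1+β(Kᵢ−1)), yᵢ = Kᵢxᵢ:
  ethanol: x = 0.188, y = 0.485
  toluene: x = 0.334, y = 0.382
  n-nonane: x = 0.478, y = 0.133

y_ethanol = 0.485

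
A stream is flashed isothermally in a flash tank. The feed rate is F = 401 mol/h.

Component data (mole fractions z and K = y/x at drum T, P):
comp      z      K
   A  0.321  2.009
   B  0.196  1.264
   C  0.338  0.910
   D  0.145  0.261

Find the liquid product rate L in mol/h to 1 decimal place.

L = 139.2 mol/h

Rachford–Rice: g(ψ) = Σ zᵢ(Kᵢ−1)/(1+ψ(Kᵢ−1)) = 0.
g(0) = ΣzᵢKᵢ − 1 = 0.238 and g(1) = 1 − Σzᵢ/Kᵢ = -0.242, so a root lies in (0, 1).
Newton–Raphson from ψ = 0.5:
  ψ = 0.500: g = 0.0592, g' = -0.357 → ψ = 0.666
  ψ = 0.666: g = -0.0055, g' = -0.437 → ψ = 0.653
Converged at ψ = 0.653.
Then V = ψ·F = 0.6529·401 = 261.8 mol/h and L = F − V = 139.2 mol/h.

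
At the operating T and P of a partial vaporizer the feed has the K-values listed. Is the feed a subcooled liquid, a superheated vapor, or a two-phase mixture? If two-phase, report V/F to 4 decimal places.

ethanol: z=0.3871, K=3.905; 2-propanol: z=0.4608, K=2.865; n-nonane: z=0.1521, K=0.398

superheated vapor

ΣzᵢKᵢ = 2.8924; Σzᵢ/Kᵢ = 0.6421.
Since Σzᵢ/Kᵢ < 1 the mixture is above its dew point — single vapor phase.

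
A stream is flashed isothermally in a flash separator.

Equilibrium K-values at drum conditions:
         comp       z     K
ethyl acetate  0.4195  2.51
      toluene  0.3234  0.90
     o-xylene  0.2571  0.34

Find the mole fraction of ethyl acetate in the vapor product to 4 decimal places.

Let ψ = V/F and solve Σ zᵢ(Kᵢ−1)/(1+ψ(Kᵢ−1)) = 0.
Check two-phase: ΣzᵢKᵢ = 1.4314 > 1 and Σzᵢ/Kᵢ = 1.2826 > 1, so g(0) = 0.4314 > 0 and g(1) = -0.2826 < 0.
Newton iteration, ψ⁰ = 0.44:
  ψ = 0.4400: g = 0.10763, g' = -0.5712 → ψ = 0.6284
  ψ = 0.6284: g = 0.00058, g' = -0.5825 → ψ = 0.6294
Converged at ψ = 0.6294.
Compositions from xᵢ = zᵢ/(1+ψ(Kᵢ−1)), yᵢ = Kᵢxᵢ:
  ethyl acetate: x = 0.2151, y = 0.5399
  toluene: x = 0.3451, y = 0.3106
  o-xylene: x = 0.4398, y = 0.1495

y_ethyl acetate = 0.5399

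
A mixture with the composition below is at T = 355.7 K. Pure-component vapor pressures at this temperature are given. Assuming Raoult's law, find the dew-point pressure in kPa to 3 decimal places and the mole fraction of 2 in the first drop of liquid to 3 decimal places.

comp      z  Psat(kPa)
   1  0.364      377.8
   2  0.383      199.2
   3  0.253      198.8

At the dew point ψ → 1, so Σzᵢ/Kᵢ = 1 with Kᵢ = Pᵢˢᵃᵗ/P ⇒ 1/P = Σzᵢ/Pᵢˢᵃᵗ.
1/P = 0.364/377.8 + 0.383/199.2 + 0.253/198.8 = 0.004159 ⇒ P = 240.454 kPa
xᵢ = zᵢP/Pᵢˢᵃᵗ ⇒ x_2 = 0.383·240.454/199.2 = 0.462

Pdew = 240.454 kPa, x_2 = 0.462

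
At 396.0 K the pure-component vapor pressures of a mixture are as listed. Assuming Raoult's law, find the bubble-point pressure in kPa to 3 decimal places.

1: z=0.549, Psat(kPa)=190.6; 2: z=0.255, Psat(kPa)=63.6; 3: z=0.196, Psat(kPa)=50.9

At the bubble point ψ → 0, so ΣzᵢKᵢ = 1 with Kᵢ = Pᵢˢᵃᵗ/P ⇒ P = ΣzᵢPᵢˢᵃᵗ.
P = 0.549·190.6 + 0.255·63.6 + 0.196·50.9 = 130.834 kPa

Pbub = 130.834 kPa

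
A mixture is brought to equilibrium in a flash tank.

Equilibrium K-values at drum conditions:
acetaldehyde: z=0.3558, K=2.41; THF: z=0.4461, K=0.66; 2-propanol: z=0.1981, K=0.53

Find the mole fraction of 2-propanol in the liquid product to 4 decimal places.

Material balance + equilibrium reduce to Σ zᵢ(Kᵢ−1)/(1+ψ(Kᵢ−1)) = 0.
Feasibility: ΣzᵢKᵢ = 1.2569, Σzᵢ/Kᵢ = 1.1973 — both > 1, two phases present.
Newton iteration, ψ⁰ = 0.5:
  ψ = 0.5000: g = -0.01021, g' = -0.3930 → ψ = 0.4740
  ψ = 0.4740: g = 0.00009, g' = -0.3999 → ψ = 0.4742
Converged at ψ = 0.4742.
Compositions from xᵢ = zᵢ/(1+ψ(Kᵢ−1)), yᵢ = Kᵢxᵢ:
  acetaldehyde: x = 0.2132, y = 0.5139
  THF: x = 0.5319, y = 0.3510
  2-propanol: x = 0.2549, y = 0.1351

x_2-propanol = 0.2549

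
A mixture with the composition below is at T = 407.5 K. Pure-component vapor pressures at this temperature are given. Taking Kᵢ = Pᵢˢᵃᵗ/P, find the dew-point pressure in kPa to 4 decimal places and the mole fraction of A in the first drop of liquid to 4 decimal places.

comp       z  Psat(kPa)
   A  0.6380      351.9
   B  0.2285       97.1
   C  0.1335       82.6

At the dew point ψ → 1, so Σzᵢ/Kᵢ = 1 with Kᵢ = Pᵢˢᵃᵗ/P ⇒ 1/P = Σzᵢ/Pᵢˢᵃᵗ.
1/P = 0.6380/351.9 + 0.2285/97.1 + 0.1335/82.6 = 0.0057825 ⇒ P = 172.9361 kPa
xᵢ = zᵢP/Pᵢˢᵃᵗ ⇒ x_A = 0.6380·172.9361/351.9 = 0.3135

Pdew = 172.9361 kPa, x_A = 0.3135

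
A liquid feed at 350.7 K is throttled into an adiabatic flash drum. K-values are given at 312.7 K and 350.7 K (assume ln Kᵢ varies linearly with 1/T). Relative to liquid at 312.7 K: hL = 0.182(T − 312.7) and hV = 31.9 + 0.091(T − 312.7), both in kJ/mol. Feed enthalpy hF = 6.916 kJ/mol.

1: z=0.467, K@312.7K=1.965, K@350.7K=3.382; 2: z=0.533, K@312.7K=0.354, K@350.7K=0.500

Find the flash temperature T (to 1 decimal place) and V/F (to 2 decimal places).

Adiabatic flash: solve Rachford–Rice at each trial T, then check hF = ψ·hV(T) + (1−ψ)·hL(T).
  T = 312.7 K: K = (1.965, 0.354), RR gives ψ = 0.171, H_out = 5.441 kJ/mol
  T = 350.7 K: K = (3.382, 0.500), RR gives ψ = 0.710, H_out = 27.117 kJ/mol
  T = 331.7 K: K = (2.618, 0.425), RR gives ψ = 0.483, H_out = 18.021 kJ/mol
  T = 322.2 K: K = (2.278, 0.389), RR gives ψ = 0.347, H_out = 12.500 kJ/mol
  T = 317.4 K: K = (2.116, 0.371), RR gives ψ = 0.265, H_out = 9.200 kJ/mol
  T = 315.0 K: K = (2.038, 0.362), RR gives ψ = 0.219, H_out = 7.358 kJ/mol
Linear interpolation between T = 312.7 (H_out = 5.441) and T = 315.0 (H_out = 7.358) on hF = 6.916 gives T ≈ 314.5 K, at which ψ = 0.21.

T = 314.5 K, V/F = 0.21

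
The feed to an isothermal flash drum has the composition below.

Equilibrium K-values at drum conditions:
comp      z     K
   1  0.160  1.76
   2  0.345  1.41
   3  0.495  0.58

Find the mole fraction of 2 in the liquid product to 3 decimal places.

Let ψ = V/F and solve Σ zᵢ(Kᵢ−1)/(1+ψ(Kᵢ−1)) = 0.
Feasibility: ΣzᵢKᵢ = 1.055, Σzᵢ/Kᵢ = 1.189 — both > 1, two phases present.
Newton iteration, ψ⁰ = 0.5:
  ψ = 0.500: g = -0.0577, g' = -0.228 → ψ = 0.248
  ψ = 0.248: g = -0.0013, g' = -0.222 → ψ = 0.242
Converged at ψ = 0.242.
Compositions from xᵢ = zᵢ/(1+ψ(Kᵢ−1)), yᵢ = Kᵢxᵢ:
  1: x = 0.135, y = 0.238
  2: x = 0.314, y = 0.443
  3: x = 0.551, y = 0.320

x_2 = 0.314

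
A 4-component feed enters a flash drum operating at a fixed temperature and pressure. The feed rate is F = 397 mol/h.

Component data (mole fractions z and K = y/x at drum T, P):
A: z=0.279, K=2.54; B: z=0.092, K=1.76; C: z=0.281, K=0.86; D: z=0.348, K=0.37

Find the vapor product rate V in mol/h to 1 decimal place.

Rachford–Rice: g(V/F) = Σ zᵢ(Kᵢ−1)/(1+V/F(Kᵢ−1)) = 0.
Feasibility: ΣzᵢKᵢ = 1.241, Σzᵢ/Kᵢ = 1.429 — both > 1, two phases present.
Newton iteration, V/F⁰ = 0.66:
  V/F = 0.660: g = -0.1590, g' = -0.598 → V/F = 0.394
  V/F = 0.394: g = -0.0121, g' = -0.538 → V/F = 0.372
Converged at V/F = 0.372.
Then V = V/F·F = 0.3717·397 = 147.6 mol/h and L = F − V = 249.4 mol/h.

V = 147.6 mol/h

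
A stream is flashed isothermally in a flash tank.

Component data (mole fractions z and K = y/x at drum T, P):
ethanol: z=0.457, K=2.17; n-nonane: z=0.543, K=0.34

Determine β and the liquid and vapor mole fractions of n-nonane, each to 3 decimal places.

β = 0.228, x_n-nonane = 0.639, y_n-nonane = 0.217

Rachford–Rice: g(β) = Σ zᵢ(Kᵢ−1)/(1+β(Kᵢ−1)) = 0.
Check two-phase: ΣzᵢKᵢ = 1.176 > 1 and Σzᵢ/Kᵢ = 1.808 > 1, so g(0) = 0.176 > 0 and g(1) = -0.808 < 0.
Iterate (Newton) starting at β = 0.5:
  β = 0.500: g = -0.1976, g' = -0.776 → β = 0.245
  β = 0.245: g = -0.0122, g' = -0.714 → β = 0.228
Converged at β = 0.228.
Compositions from xᵢ = zᵢ/(1+β(Kᵢ−1)), yᵢ = Kᵢxᵢ:
  ethanol: x = 0.361, y = 0.783
  n-nonane: x = 0.639, y = 0.217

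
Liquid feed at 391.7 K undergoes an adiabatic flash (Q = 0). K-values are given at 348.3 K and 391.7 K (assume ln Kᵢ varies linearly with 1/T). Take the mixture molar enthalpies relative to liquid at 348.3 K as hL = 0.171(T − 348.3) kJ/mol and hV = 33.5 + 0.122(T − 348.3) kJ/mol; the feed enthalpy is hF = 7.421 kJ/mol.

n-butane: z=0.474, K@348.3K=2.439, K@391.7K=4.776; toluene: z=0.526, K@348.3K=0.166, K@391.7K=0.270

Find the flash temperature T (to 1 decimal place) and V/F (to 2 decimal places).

T = 349.4 K, V/F = 0.22

Adiabatic flash: solve Rachford–Rice at each trial T, then check hF = ψ·hV(T) + (1−ψ)·hL(T).
  T = 348.3 K: K = (2.439, 0.166), RR gives ψ = 0.203, H_out = 6.794 kJ/mol
  T = 391.7 K: K = (4.776, 0.270), RR gives ψ = 0.510, H_out = 23.422 kJ/mol
  T = 370.0 K: K = (3.481, 0.215), RR gives ψ = 0.392, H_out = 16.413 kJ/mol
  T = 359.1 K: K = (2.927, 0.189), RR gives ψ = 0.312, H_out = 12.128 kJ/mol
  T = 353.7 K: K = (2.676, 0.178), RR gives ψ = 0.262, H_out = 9.644 kJ/mol
  T = 351.0 K: K = (2.555, 0.172), RR gives ψ = 0.234, H_out = 8.273 kJ/mol
  T = 349.6 K: K = (2.495, 0.169), RR gives ψ = 0.218, H_out = 7.521 kJ/mol
Linear interpolation between T = 348.3 (H_out = 6.794) and T = 349.6 (H_out = 7.521) on hF = 7.421 gives T ≈ 349.4 K, at which ψ = 0.22.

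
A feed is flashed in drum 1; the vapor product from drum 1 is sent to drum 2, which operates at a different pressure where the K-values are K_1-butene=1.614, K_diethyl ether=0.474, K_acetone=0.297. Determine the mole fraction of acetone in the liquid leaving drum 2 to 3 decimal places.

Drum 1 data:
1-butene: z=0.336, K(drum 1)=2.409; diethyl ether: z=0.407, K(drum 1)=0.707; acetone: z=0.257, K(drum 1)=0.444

Drum 1:
Material balance + equilibrium reduce to Σ zᵢ(Kᵢ−1)/(1+ψ₁(Kᵢ−1)) = 0.
g(0) = ΣzᵢKᵢ − 1 = 0.211 and g(1) = 1 − Σzᵢ/Kᵢ = -0.294, so a root lies in (0, 1).
Newton–Raphson from ψ₁ = 0.5:
  ψ₁ = 0.500: g = -0.0599, g' = -0.430 → ψ₁ = 0.361
  ψ₁ = 0.361: g = 0.0018, g' = -0.461 → ψ₁ = 0.365
Converged at ψ₁ = 0.365.
Drum-1 compositions:
  1-butene: x = 0.222, y = 0.535
  diethyl ether: x = 0.456, y = 0.322
  acetone: x = 0.322, y = 0.143
Drum-2 feed = drum-1 vapor: z₂ = (0.5347, 0.3222, 0.1431).
Drum 2:
Rachford–Rice: g(ψ₂) = Σ zᵢ(Kᵢ−1)/(1+ψ₂(Kᵢ−1)) = 0.
Check two-phase: ΣzᵢKᵢ = 1.058 > 1 and Σzᵢ/Kᵢ = 1.493 > 1, so g(0) = 0.058 > 0 and g(1) = -0.493 < 0.
Iterate (Newton) starting at ψ₂ = 0.33:
  ψ₂ = 0.330: g = -0.0631, g' = -0.390 → ψ₂ = 0.168
  ψ₂ = 0.168: g = -0.0024, g' = -0.364 → ψ₂ = 0.161
Converged at ψ₂ = 0.161.
  1-butene: x = 0.486, y = 0.785
  diethyl ether: x = 0.352, y = 0.167
  acetone: x = 0.161, y = 0.048

x_acetone (drum 2) = 0.161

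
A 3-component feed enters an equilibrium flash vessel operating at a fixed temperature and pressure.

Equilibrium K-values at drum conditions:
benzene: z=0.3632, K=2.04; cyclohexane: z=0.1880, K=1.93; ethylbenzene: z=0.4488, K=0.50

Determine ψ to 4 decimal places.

Let ψ = V/F and solve Σ zᵢ(Kᵢ−1)/(1+ψ(Kᵢ−1)) = 0.
Feasibility: ΣzᵢKᵢ = 1.3282, Σzᵢ/Kᵢ = 1.1730 — both > 1, two phases present.
Newton–Raphson from ψ = 0.5:
  ψ = 0.5000: g = 0.06865, g' = -0.4453 → ψ = 0.6542
Converged at ψ = 0.6542.

ψ = 0.6542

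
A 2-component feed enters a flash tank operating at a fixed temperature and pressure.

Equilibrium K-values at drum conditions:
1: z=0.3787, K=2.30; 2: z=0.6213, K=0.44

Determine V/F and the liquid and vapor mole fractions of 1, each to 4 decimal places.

V/F = 0.1983, x_1 = 0.3011, y_1 = 0.6925

Rachford–Rice: g(V/F) = Σ zᵢ(Kᵢ−1)/(1+V/F(Kᵢ−1)) = 0.
Check two-phase: ΣzᵢKᵢ = 1.1444 > 1 and Σzᵢ/Kᵢ = 1.5767 > 1, so g(0) = 0.1444 > 0 and g(1) = -0.5767 < 0.
Binary case is linear: z₁(K₁−1)(1+V/F(K₂−1)) + z₂(K₂−1)(1+V/F(K₁−1)) = 0
⇒ V/F = [z₁(K₁−1)+z₂(K₂−1)] / [−(K₁−1)(K₂−1)] = 0.14438/0.72800 = 0.1983
Compositions from xᵢ = zᵢ/(1+V/F(Kᵢ−1)), yᵢ = Kᵢxᵢ:
  1: x = 0.3011, y = 0.6925
  2: x = 0.6989, y = 0.3075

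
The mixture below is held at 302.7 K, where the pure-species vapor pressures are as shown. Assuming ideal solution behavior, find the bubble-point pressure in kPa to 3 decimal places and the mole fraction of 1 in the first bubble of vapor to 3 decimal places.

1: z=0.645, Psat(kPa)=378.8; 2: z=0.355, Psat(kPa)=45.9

At the bubble point ψ → 0, so ΣzᵢKᵢ = 1 with Kᵢ = Pᵢˢᵃᵗ/P ⇒ P = ΣzᵢPᵢˢᵃᵗ.
P = 0.645·378.8 + 0.355·45.9 = 260.620 kPa
yᵢ = zᵢPᵢˢᵃᵗ/P ⇒ y_1 = 0.645·378.8/260.620 = 0.937

Pbub = 260.620 kPa, y_1 = 0.937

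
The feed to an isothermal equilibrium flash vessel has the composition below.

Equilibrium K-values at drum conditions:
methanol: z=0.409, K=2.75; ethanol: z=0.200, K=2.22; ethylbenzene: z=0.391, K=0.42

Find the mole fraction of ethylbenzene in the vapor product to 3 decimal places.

y_ethylbenzene = 0.306

Let ψ = V/F and solve Σ zᵢ(Kᵢ−1)/(1+ψ(Kᵢ−1)) = 0.
Check two-phase: ΣzᵢKᵢ = 1.733 > 1 and Σzᵢ/Kᵢ = 1.170 > 1, so g(0) = 0.733 > 0 and g(1) = -0.170 < 0.
Iterate (Newton) starting at ψ = 0.54:
  ψ = 0.540: g = 0.1849, g' = -0.718 → ψ = 0.797
  ψ = 0.797: g = 0.0005, g' = -0.750 → ψ = 0.798
Converged at ψ = 0.798.
Compositions from xᵢ = zᵢ/(1+ψ(Kᵢ−1)), yᵢ = Kᵢxᵢ:
  methanol: x = 0.171, y = 0.469
  ethanol: x = 0.101, y = 0.225
  ethylbenzene: x = 0.728, y = 0.306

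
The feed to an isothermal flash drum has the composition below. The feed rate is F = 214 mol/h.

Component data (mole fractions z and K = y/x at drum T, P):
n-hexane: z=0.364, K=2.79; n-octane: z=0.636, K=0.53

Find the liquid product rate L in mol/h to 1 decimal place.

L = 124.3 mol/h

Rachford–Rice: g(V/F) = Σ zᵢ(Kᵢ−1)/(1+V/F(Kᵢ−1)) = 0.
Check two-phase: ΣzᵢKᵢ = 1.353 > 1 and Σzᵢ/Kᵢ = 1.330 > 1, so g(0) = 0.353 > 0 and g(1) = -0.330 < 0.
Binary case is linear: z₁(K₁−1)(1+V/F(K₂−1)) + z₂(K₂−1)(1+V/F(K₁−1)) = 0
⇒ V/F = [z₁(K₁−1)+z₂(K₂−1)] / [−(K₁−1)(K₂−1)] = 0.3526/0.8413 = 0.419
Then V = V/F·F = 0.4192·214 = 89.7 mol/h and L = F − V = 124.3 mol/h.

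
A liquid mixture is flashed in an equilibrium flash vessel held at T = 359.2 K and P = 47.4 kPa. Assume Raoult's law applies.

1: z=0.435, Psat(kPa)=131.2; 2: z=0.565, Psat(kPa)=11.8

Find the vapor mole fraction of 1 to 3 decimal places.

y_1 = 0.825

Raoult's law: Kᵢ = Pᵢˢᵃᵗ/P = Pᵢˢᵃᵗ/47.4.
  K_1 = 131.2/47.4 = 2.76793, K_2 = 11.8/47.4 = 0.24895
Rachford–Rice: g(ψ) = Σ zᵢ(Kᵢ−1)/(1+ψ(Kᵢ−1)) = 0.
Feasibility: ΣzᵢKᵢ = 1.345, Σzᵢ/Kᵢ = 2.427 — both > 1, two phases present.
Binary case is linear: z₁(K₁−1)(1+ψ(K₂−1)) + z₂(K₂−1)(1+ψ(K₁−1)) = 0
⇒ ψ = [z₁(K₁−1)+z₂(K₂−1)] / [−(K₁−1)(K₂−1)] = 0.3447/1.3278 = 0.260
Compositions from xᵢ = zᵢ/(1+ψ(Kᵢ−1)), yᵢ = Kᵢxᵢ:
  1: x = 0.298, y = 0.825
  2: x = 0.702, y = 0.175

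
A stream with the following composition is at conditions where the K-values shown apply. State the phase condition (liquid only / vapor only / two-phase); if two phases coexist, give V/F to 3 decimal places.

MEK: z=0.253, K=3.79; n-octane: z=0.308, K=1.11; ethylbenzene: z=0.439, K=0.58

two-phase, V/F = 0.724

ΣzᵢKᵢ = 1.555; Σzᵢ/Kᵢ = 1.101.
Both exceed 1, so a two-phase solution exists.
Material balance + equilibrium reduce to Σ zᵢ(Kᵢ−1)/(1+ψ(Kᵢ−1)) = 0.
Iterate (Newton) starting at ψ = 0.48:
  ψ = 0.480: g = 0.1030, g' = -0.485 → ψ = 0.692
  ψ = 0.692: g = 0.0122, g' = -0.386 → ψ = 0.724
Converged at ψ = 0.724.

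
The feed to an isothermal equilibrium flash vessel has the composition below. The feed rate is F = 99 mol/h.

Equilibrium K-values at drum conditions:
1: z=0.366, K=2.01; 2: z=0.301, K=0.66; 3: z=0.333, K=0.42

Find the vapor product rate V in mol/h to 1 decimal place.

V = 15.2 mol/h

Rachford–Rice: g(ψ) = Σ zᵢ(Kᵢ−1)/(1+ψ(Kᵢ−1)) = 0.
Check two-phase: ΣzᵢKᵢ = 1.074 > 1 and Σzᵢ/Kᵢ = 1.431 > 1, so g(0) = 0.074 > 0 and g(1) = -0.431 < 0.
Newton iteration, ψ⁰ = 0.5:
  ψ = 0.500: g = -0.1497, g' = -0.438 → ψ = 0.158
  ψ = 0.158: g = -0.0019, g' = -0.452 → ψ = 0.154
Converged at ψ = 0.154.
Then V = ψ·F = 0.1536·99 = 15.2 mol/h and L = F − V = 83.8 mol/h.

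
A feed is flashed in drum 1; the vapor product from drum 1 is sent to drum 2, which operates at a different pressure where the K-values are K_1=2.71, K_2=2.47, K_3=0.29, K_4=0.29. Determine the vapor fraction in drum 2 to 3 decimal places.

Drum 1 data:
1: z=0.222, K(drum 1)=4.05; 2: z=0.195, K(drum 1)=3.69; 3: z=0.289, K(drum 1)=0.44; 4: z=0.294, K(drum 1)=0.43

Drum 1:
Let ψ₁ = V/F and solve Σ zᵢ(Kᵢ−1)/(1+ψ₁(Kᵢ−1)) = 0.
g(0) = ΣzᵢKᵢ − 1 = 0.872 and g(1) = 1 − Σzᵢ/Kᵢ = -0.448, so a root lies in (0, 1).
Newton iteration, ψ₁⁰ = 0.37:
  ψ₁ = 0.370: g = 0.1645, g' = -1.108 → ψ₁ = 0.518
  ψ₁ = 0.518: g = 0.0154, g' = -0.928 → ψ₁ = 0.535
Converged at ψ₁ = 0.535.
Drum-1 compositions:
  1: x = 0.084, y = 0.342
  2: x = 0.080, y = 0.295
  3: x = 0.413, y = 0.182
  4: x = 0.423, y = 0.182
Drum-2 feed = drum-1 vapor: z₂ = (0.3416, 0.2949, 0.1816, 0.1819).
Drum 2:
Newton iteration, ψ₂⁰ = 0.51:
  ψ₂ = 0.510: g = 0.1552, g' = -0.943 → ψ₂ = 0.675
  ψ₂ = 0.675: g = -0.0063, g' = -1.051 → ψ₂ = 0.668
Converged at ψ₂ = 0.668.
  1: x = 0.159, y = 0.432
  2: x = 0.149, y = 0.367
  3: x = 0.346, y = 0.100
  4: x = 0.346, y = 0.100

V/F (drum 2) = 0.668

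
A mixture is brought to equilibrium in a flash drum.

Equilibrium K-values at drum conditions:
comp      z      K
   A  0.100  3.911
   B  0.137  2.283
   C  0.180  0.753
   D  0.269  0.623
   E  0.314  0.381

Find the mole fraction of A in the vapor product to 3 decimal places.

Newton iteration, V/F⁰ = 0.5:
  V/F = 0.500: g = -0.2316, g' = -0.549 → V/F = 0.078
  V/F = 0.078: g = 0.0428, g' = -0.933 → V/F = 0.124
  V/F = 0.124: g = 0.0027, g' = -0.820 → V/F = 0.127
Converged at V/F = 0.127.
Compositions from xᵢ = zᵢ/(1+V/F(Kᵢ−1)), yᵢ = Kᵢxᵢ:
  A: x = 0.073, y = 0.285
  B: x = 0.118, y = 0.269
  C: x = 0.186, y = 0.140
  D: x = 0.283, y = 0.176
  E: x = 0.341, y = 0.130

y_A = 0.285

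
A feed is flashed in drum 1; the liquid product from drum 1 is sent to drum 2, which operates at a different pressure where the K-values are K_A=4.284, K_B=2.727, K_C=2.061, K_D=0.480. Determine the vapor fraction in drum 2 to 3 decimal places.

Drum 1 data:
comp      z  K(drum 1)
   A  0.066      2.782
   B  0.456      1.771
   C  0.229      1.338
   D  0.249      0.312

Drum 1:
Rachford–Rice: g(ψ₁) = Σ zᵢ(Kᵢ−1)/(1+ψ₁(Kᵢ−1)) = 0.
Check two-phase: ΣzᵢKᵢ = 1.375 > 1 and Σzᵢ/Kᵢ = 1.250 > 1, so g(0) = 0.375 > 0 and g(1) = -0.250 < 0.
Iterate (Newton) starting at ψ₁ = 0.5:
  ψ₁ = 0.500: g = 0.1210, g' = -0.493 → ψ₁ = 0.746
  ψ₁ = 0.746: g = -0.0161, g' = -0.661 → ψ₁ = 0.721
Converged at ψ₁ = 0.721.
Drum-1 compositions:
  A: x = 0.029, y = 0.080
  B: x = 0.293, y = 0.519
  C: x = 0.184, y = 0.246
  D: x = 0.494, y = 0.154
Drum-2 feed = drum-1 liquid: z₂ = (0.0289, 0.2931, 0.1841, 0.4938).
Drum 2:
Rachford–Rice: g(ψ₂) = Σ zᵢ(Kᵢ−1)/(1+ψ₂(Kᵢ−1)) = 0.
g(0) = ΣzᵢKᵢ − 1 = 0.540 and g(1) = 1 − Σzᵢ/Kᵢ = -0.232, so a root lies in (0, 1).
Newton iteration, ψ₂⁰ = 0.5:
  ψ₂ = 0.500: g = 0.0882, g' = -0.629 → ψ₂ = 0.640
  ψ₂ = 0.640: g = 0.0024, g' = -0.603 → ψ₂ = 0.644
Converged at ψ₂ = 0.644.
  A: x = 0.009, y = 0.040
  B: x = 0.139, y = 0.378
  C: x = 0.109, y = 0.225
  D: x = 0.743, y = 0.356

V/F (drum 2) = 0.644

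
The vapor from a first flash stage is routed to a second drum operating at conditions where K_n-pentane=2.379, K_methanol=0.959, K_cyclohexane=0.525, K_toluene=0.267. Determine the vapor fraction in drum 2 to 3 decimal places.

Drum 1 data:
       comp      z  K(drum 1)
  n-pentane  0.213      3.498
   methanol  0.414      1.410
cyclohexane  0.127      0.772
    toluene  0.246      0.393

V/F (drum 2) = 0.294

Drum 1:
Material balance + equilibrium reduce to Σ zᵢ(Kᵢ−1)/(1+ψ₁(Kᵢ−1)) = 0.
g(0) = ΣzᵢKᵢ − 1 = 0.524 and g(1) = 1 − Σzᵢ/Kᵢ = -0.145, so a root lies in (0, 1).
Newton iteration, ψ₁⁰ = 0.5:
  ψ₁ = 0.500: g = 0.1304, g' = -0.506 → ψ₁ = 0.758
  ψ₁ = 0.758: g = 0.0020, g' = -0.520 → ψ₁ = 0.761
Converged at ψ₁ = 0.761.
Drum-1 compositions:
  n-pentane: x = 0.073, y = 0.257
  methanol: x = 0.316, y = 0.445
  cyclohexane: x = 0.154, y = 0.119
  toluene: x = 0.457, y = 0.180
Drum-2 feed = drum-1 vapor: z₂ = (0.2567, 0.4449, 0.1186, 0.1798).
Drum 2:
Let ψ₂ = V/F and solve Σ zᵢ(Kᵢ−1)/(1+ψ₂(Kᵢ−1)) = 0.
Check two-phase: ΣzᵢKᵢ = 1.148 > 1 and Σzᵢ/Kᵢ = 1.471 > 1, so g(0) = 0.148 > 0 and g(1) = -0.471 < 0.
Newton iteration, ψ₂⁰ = 0.51:
  ψ₂ = 0.510: g = -0.0956, g' = -0.462 → ψ₂ = 0.303
  ψ₂ = 0.303: g = -0.0040, g' = -0.440 → ψ₂ = 0.294
Converged at ψ₂ = 0.294.
  n-pentane: x = 0.183, y = 0.435
  methanol: x = 0.450, y = 0.432
  cyclohexane: x = 0.138, y = 0.072
  toluene: x = 0.229, y = 0.061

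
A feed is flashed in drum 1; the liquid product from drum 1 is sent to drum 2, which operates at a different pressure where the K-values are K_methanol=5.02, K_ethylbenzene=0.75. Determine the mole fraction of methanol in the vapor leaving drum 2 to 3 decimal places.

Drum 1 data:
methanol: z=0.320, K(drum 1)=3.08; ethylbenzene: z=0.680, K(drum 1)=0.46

y_methanol (drum 2) = 0.294

Drum 1:
Material balance + equilibrium reduce to Σ zᵢ(Kᵢ−1)/(1+ψ₁(Kᵢ−1)) = 0.
Feasibility: ΣzᵢKᵢ = 1.298, Σzᵢ/Kᵢ = 1.582 — both > 1, two phases present.
Newton–Raphson from ψ₁ = 0.5:
  ψ₁ = 0.500: g = -0.1767, g' = -0.705 → ψ₁ = 0.249
  ψ₁ = 0.249: g = 0.0141, g' = -0.865 → ψ₁ = 0.265
  ψ₁ = 0.265: g = 0.0002, g' = -0.845 → ψ₁ = 0.266
Converged at ψ₁ = 0.266.
Drum-1 compositions:
  methanol: x = 0.206, y = 0.635
  ethylbenzene: x = 0.794, y = 0.365
Drum-2 feed = drum-1 liquid: z₂ = (0.2061, 0.7939).
Drum 2:
Material balance + equilibrium reduce to Σ zᵢ(Kᵢ−1)/(1+ψ₂(Kᵢ−1)) = 0.
Check two-phase: ΣzᵢKᵢ = 1.630 > 1 and Σzᵢ/Kᵢ = 1.100 > 1, so g(0) = 0.630 > 0 and g(1) = -0.100 < 0.
Iterate (Newton) starting at ψ₂ = 0.57:
  ψ₂ = 0.570: g = 0.0203, g' = -0.375 → ψ₂ = 0.624
  ψ₂ = 0.624: g = 0.0010, g' = -0.340 → ψ₂ = 0.627
Converged at ψ₂ = 0.627.
  methanol: x = 0.059, y = 0.294
  ethylbenzene: x = 0.941, y = 0.706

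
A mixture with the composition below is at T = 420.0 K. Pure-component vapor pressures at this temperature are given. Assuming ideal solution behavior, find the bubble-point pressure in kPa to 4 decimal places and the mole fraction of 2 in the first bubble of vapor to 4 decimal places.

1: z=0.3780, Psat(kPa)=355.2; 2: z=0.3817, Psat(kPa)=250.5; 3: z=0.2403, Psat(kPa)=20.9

Pbub = 234.9037 kPa, y_2 = 0.4070

At the bubble point ψ → 0, so ΣzᵢKᵢ = 1 with Kᵢ = Pᵢˢᵃᵗ/P ⇒ P = ΣzᵢPᵢˢᵃᵗ.
P = 0.3780·355.2 + 0.3817·250.5 + 0.2403·20.9 = 234.9037 kPa
yᵢ = zᵢPᵢˢᵃᵗ/P ⇒ y_2 = 0.3817·250.5/234.9037 = 0.4070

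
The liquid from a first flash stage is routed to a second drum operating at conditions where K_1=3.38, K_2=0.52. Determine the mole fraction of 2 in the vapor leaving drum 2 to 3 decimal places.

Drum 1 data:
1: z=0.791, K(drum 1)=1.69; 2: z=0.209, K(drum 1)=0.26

Drum 1:
Let ψ₁ = V/F and solve Σ zᵢ(Kᵢ−1)/(1+ψ₁(Kᵢ−1)) = 0.
g(0) = ΣzᵢKᵢ − 1 = 0.391 and g(1) = 1 − Σzᵢ/Kᵢ = -0.272, so a root lies in (0, 1).
Binary case is linear: z₁(K₁−1)(1+ψ₁(K₂−1)) + z₂(K₂−1)(1+ψ₁(K₁−1)) = 0
⇒ ψ₁ = [z₁(K₁−1)+z₂(K₂−1)] / [−(K₁−1)(K₂−1)] = 0.3911/0.5106 = 0.766
Drum-1 compositions:
  1: x = 0.517, y = 0.875
  2: x = 0.483, y = 0.125
Drum-2 feed = drum-1 liquid: z₂ = (0.5175, 0.4825).
Drum 2:
Rachford–Rice: g(ψ₂) = Σ zᵢ(Kᵢ−1)/(1+ψ₂(Kᵢ−1)) = 0.
g(0) = ΣzᵢKᵢ − 1 = 1.000 and g(1) = 1 − Σzᵢ/Kᵢ = -0.081, so a root lies in (0, 1).
Binary case is linear: z₁(K₁−1)(1+ψ₂(K₂−1)) + z₂(K₂−1)(1+ψ₂(K₁−1)) = 0
⇒ ψ₂ = [z₁(K₁−1)+z₂(K₂−1)] / [−(K₁−1)(K₂−1)] = 1.0000/1.1424 = 0.875
  1: x = 0.168, y = 0.567
  2: x = 0.832, y = 0.433

y_2 (drum 2) = 0.433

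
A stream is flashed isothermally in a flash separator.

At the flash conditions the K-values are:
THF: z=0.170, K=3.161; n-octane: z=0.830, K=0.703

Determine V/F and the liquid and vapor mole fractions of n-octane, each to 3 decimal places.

Material balance + equilibrium reduce to Σ zᵢ(Kᵢ−1)/(1+V/F(Kᵢ−1)) = 0.
Feasibility: ΣzᵢKᵢ = 1.121, Σzᵢ/Kᵢ = 1.234 — both > 1, two phases present.
Iterate (Newton) starting at V/F = 0.5:
  V/F = 0.500: g = -0.1129, g' = -0.284 → V/F = 0.103
  V/F = 0.103: g = 0.0462, g' = -0.609 → V/F = 0.179
  V/F = 0.179: g = 0.0046, g' = -0.495 → V/F = 0.188
Converged at V/F = 0.188.
Compositions from xᵢ = zᵢ/(1+V/F(Kᵢ−1)), yᵢ = Kᵢxᵢ:
  THF: x = 0.121, y = 0.382
  n-octane: x = 0.879, y = 0.618

V/F = 0.188, x_n-octane = 0.879, y_n-octane = 0.618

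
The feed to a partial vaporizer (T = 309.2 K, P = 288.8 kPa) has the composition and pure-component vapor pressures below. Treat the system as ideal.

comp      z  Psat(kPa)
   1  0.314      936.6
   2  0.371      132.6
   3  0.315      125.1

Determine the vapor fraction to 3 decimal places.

ψ = 0.262

Raoult's law: Kᵢ = Pᵢˢᵃᵗ/P = Pᵢˢᵃᵗ/288.8.
  K_1 = 936.6/288.8 = 3.24307, K_2 = 132.6/288.8 = 0.45914, K_3 = 125.1/288.8 = 0.43317
Let ψ = V/F and solve Σ zᵢ(Kᵢ−1)/(1+ψ(Kᵢ−1)) = 0.
Feasibility: ΣzᵢKᵢ = 1.325, Σzᵢ/Kᵢ = 1.632 — both > 1, two phases present.
Iterate (Newton) starting at ψ = 0.5:
  ψ = 0.500: g = -0.1922, g' = -0.752 → ψ = 0.244
  ψ = 0.244: g = 0.0165, g' = -0.940 → ψ = 0.262
Converged at ψ = 0.262.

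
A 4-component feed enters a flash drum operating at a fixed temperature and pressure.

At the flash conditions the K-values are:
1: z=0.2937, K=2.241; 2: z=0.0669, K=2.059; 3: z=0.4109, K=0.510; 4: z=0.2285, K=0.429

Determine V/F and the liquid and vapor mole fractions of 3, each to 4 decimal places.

V/F = 0.1646, x_3 = 0.4469, y_3 = 0.2279

Material balance + equilibrium reduce to Σ zᵢ(Kᵢ−1)/(1+V/F(Kᵢ−1)) = 0.
Check two-phase: ΣzᵢKᵢ = 1.1035 > 1 and Σzᵢ/Kᵢ = 1.5019 > 1, so g(0) = 0.1035 > 0 and g(1) = -0.5019 < 0.
Newton iteration, V/F⁰ = 0.5:
  V/F = 0.5000: g = -0.17805, g' = -0.5233 → V/F = 0.1598
  V/F = 0.1598: g = 0.00275, g' = -0.5762 → V/F = 0.1645
  V/F = 0.1645: g = 0.00001, g' = -0.5738 → V/F = 0.1646
Converged at V/F = 0.1646.
Compositions from xᵢ = zᵢ/(1+V/F(Kᵢ−1)), yᵢ = Kᵢxᵢ:
  1: x = 0.2439, y = 0.5466
  2: x = 0.0570, y = 0.1173
  3: x = 0.4469, y = 0.2279
  4: x = 0.2522, y = 0.1082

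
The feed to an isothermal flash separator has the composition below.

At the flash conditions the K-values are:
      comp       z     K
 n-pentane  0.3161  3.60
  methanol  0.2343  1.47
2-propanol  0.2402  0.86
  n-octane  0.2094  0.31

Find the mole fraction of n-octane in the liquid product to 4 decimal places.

Material balance + equilibrium reduce to Σ zᵢ(Kᵢ−1)/(1+ψ(Kᵢ−1)) = 0.
Feasibility: ΣzᵢKᵢ = 1.7539, Σzᵢ/Kᵢ = 1.2020 — both > 1, two phases present.
Iterate (Newton) starting at ψ = 0.5:
  ψ = 0.5000: g = 0.18975, g' = -0.6757 → ψ = 0.7808
  ψ = 0.7808: g = 0.00077, g' = -0.7350 → ψ = 0.7819
Converged at ψ = 0.7819.
Compositions from xᵢ = zᵢ/(1+ψ(Kᵢ−1)), yᵢ = Kᵢxᵢ:
  n-pentane: x = 0.1042, y = 0.3752
  methanol: x = 0.1713, y = 0.2519
  2-propanol: x = 0.2697, y = 0.2320
  n-octane: x = 0.4547, y = 0.1410

x_n-octane = 0.4547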